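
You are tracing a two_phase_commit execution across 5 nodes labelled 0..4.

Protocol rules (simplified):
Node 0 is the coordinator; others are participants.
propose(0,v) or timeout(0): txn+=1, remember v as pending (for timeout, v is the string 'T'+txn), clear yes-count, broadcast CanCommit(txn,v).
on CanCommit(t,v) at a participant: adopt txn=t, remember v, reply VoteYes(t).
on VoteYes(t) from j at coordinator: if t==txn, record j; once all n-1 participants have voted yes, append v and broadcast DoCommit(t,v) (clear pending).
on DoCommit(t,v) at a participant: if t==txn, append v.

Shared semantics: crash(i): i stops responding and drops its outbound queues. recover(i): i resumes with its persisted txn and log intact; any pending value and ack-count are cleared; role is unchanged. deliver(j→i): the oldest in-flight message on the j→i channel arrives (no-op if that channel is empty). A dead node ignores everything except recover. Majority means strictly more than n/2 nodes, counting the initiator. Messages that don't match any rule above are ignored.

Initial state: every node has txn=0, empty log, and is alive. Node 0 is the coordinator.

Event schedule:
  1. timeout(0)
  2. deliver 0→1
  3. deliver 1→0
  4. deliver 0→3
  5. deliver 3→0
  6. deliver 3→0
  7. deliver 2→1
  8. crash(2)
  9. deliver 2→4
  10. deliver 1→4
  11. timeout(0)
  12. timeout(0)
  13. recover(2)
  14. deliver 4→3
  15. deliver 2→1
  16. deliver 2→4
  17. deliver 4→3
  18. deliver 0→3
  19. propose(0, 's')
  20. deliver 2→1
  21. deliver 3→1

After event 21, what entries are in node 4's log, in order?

step 1 timeout(0): 0={coor,t=1,log=-}
step 2 deliver 0→1: 1={part,t=1,log=-}
step 3 deliver 1→0: —
step 4 deliver 0→3: 3={part,t=1,log=-}
step 5 deliver 3→0: —
step 6 deliver 3→0: —
step 7 deliver 2→1: —
step 8 crash(2): 2={✗part,t=0,log=-}
step 9 deliver 2→4: —
step 10 deliver 1→4: —
step 11 timeout(0): 0={coor,t=2,log=-}
step 12 timeout(0): 0={coor,t=3,log=-}
step 13 recover(2): 2={part,t=0,log=-}
step 14 deliver 4→3: —
step 15 deliver 2→1: —
step 16 deliver 2→4: —
step 17 deliver 4→3: —
step 18 deliver 0→3: 3={part,t=2,log=-}
step 19 propose(0,'s'): 0={coor,t=4,log=-}
step 20 deliver 2→1: —
step 21 deliver 3→1: —

empty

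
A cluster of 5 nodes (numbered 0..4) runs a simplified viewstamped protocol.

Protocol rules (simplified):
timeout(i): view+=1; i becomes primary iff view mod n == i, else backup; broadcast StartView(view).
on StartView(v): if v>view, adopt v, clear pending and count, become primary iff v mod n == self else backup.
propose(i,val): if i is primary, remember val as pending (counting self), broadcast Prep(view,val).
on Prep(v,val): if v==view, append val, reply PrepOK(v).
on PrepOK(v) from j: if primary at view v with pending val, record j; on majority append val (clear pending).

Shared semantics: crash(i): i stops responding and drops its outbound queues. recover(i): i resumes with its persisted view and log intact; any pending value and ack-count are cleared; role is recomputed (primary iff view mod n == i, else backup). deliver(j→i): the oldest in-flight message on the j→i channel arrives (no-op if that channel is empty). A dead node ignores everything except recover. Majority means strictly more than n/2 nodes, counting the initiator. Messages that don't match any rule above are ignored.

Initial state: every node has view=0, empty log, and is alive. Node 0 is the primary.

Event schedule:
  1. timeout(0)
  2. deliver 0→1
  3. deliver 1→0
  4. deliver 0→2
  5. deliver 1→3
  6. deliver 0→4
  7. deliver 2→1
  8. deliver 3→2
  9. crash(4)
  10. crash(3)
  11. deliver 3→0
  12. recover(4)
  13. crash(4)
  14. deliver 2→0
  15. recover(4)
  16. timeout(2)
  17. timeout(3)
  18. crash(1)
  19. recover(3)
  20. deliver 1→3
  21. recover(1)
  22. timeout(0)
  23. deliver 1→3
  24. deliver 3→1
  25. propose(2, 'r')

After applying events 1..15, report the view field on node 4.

after 1 — timeout(0): n0:back/v1/[-]
after 2 — deliver 0→1: n1:prim/v1/[-]
after 3 — deliver 1→0: ·
after 4 — deliver 0→2: n2:back/v1/[-]
after 5 — deliver 1→3: ·
after 6 — deliver 0→4: n4:back/v1/[-]
after 7 — deliver 2→1: ·
after 8 — deliver 3→2: ·
after 9 — crash(4): n4:✗back/v1/[-]
after 10 — crash(3): n3:✗back/v0/[-]
after 11 — deliver 3→0: ·
after 12 — recover(4): n4:back/v1/[-]
after 13 — crash(4): n4:✗back/v1/[-]
after 14 — deliver 2→0: ·
after 15 — recover(4): n4:back/v1/[-]

1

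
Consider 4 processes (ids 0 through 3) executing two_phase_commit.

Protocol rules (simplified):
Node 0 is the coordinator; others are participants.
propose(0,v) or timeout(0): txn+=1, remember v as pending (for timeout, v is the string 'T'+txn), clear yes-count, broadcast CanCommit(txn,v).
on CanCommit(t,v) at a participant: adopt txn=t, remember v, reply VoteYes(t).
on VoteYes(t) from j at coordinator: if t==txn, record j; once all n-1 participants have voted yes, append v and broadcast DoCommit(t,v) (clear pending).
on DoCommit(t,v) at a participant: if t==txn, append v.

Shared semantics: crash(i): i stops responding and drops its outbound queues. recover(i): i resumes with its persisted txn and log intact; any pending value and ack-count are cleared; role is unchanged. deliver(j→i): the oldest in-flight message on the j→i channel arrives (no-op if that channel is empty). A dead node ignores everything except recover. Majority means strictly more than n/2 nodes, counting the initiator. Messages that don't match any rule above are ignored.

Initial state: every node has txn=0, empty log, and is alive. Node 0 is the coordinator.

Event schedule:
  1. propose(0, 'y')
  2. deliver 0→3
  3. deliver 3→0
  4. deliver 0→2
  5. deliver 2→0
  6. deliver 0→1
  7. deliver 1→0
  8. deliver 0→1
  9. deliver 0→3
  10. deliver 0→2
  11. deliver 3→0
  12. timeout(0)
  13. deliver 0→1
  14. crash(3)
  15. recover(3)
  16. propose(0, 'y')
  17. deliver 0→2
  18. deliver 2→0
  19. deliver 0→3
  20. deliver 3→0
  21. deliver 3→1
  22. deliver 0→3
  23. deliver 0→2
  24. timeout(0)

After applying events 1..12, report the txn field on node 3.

1

after 1 — propose(0,'y'): n0:coor/t1/[-]
after 2 — deliver 0→3: n3:part/t1/[-]
after 3 — deliver 3→0: ·
after 4 — deliver 0→2: n2:part/t1/[-]
after 5 — deliver 2→0: ·
after 6 — deliver 0→1: n1:part/t1/[-]
after 7 — deliver 1→0: n0:coor/t1/[y]
after 8 — deliver 0→1: n1:part/t1/[y]
after 9 — deliver 0→3: n3:part/t1/[y]
after 10 — deliver 0→2: n2:part/t1/[y]
after 11 — deliver 3→0: ·
after 12 — timeout(0): n0:coor/t2/[y]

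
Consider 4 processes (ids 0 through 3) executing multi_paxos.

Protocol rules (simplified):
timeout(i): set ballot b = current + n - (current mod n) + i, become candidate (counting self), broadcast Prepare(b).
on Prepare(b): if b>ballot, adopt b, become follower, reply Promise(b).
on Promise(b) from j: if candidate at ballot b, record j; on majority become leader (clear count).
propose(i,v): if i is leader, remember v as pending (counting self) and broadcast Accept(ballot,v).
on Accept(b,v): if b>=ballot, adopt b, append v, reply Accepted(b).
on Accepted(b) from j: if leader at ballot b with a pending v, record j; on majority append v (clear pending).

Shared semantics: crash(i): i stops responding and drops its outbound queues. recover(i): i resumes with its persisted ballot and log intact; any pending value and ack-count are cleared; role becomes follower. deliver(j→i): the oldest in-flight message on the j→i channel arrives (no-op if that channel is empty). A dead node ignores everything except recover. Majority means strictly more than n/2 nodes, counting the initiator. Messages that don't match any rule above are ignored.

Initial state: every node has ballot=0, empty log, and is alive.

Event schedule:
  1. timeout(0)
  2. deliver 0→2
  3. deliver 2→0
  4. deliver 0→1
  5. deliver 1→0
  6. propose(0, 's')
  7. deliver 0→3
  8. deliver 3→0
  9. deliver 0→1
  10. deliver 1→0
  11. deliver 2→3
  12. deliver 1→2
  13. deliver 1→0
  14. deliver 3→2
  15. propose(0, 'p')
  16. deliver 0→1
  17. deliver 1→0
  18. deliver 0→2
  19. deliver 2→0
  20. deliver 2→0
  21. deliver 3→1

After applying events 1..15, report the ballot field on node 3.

e1 timeout(0): 0[cand,b=4,-]
e2 deliver 0→2: 2[foll,b=4,-]
e3 deliver 2→0: ·
e4 deliver 0→1: 1[foll,b=4,-]
e5 deliver 1→0: 0[lead,b=4,-]
e6 propose(0,'s'): ·
e7 deliver 0→3: 3[foll,b=4,-]
e8 deliver 3→0: ·
e9 deliver 0→1: 1[foll,b=4,s]
e10 deliver 1→0: ·
e11 deliver 2→3: ·
e12 deliver 1→2: ·
e13 deliver 1→0: ·
e14 deliver 3→2: ·
e15 propose(0,'p'): ·

4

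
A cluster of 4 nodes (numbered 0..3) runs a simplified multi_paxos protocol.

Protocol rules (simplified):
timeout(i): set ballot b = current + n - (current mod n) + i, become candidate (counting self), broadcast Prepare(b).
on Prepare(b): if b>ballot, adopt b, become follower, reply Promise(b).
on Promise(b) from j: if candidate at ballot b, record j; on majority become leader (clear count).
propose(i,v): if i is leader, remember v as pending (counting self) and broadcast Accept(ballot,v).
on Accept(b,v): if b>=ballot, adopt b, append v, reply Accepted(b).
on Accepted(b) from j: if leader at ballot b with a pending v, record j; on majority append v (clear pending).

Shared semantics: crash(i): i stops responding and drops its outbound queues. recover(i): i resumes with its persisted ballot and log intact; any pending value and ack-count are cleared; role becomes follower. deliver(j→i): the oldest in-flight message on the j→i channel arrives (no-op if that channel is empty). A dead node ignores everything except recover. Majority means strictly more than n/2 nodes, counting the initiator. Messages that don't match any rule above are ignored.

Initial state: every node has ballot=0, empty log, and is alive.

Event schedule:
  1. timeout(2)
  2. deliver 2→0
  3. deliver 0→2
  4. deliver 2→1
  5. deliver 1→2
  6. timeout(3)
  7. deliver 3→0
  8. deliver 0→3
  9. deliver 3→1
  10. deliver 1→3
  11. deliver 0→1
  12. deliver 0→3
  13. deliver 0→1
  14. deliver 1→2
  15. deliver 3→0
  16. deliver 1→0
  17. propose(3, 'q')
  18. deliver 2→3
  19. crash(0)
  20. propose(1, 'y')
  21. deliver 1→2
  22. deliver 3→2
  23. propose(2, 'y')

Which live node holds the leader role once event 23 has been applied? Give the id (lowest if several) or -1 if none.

step 1 timeout(2): 2={cand,b=6,log=-}
step 2 deliver 2→0: 0={foll,b=6,log=-}
step 3 deliver 0→2: —
step 4 deliver 2→1: 1={foll,b=6,log=-}
step 5 deliver 1→2: 2={lead,b=6,log=-}
step 6 timeout(3): 3={cand,b=7,log=-}
step 7 deliver 3→0: 0={foll,b=7,log=-}
step 8 deliver 0→3: —
step 9 deliver 3→1: 1={foll,b=7,log=-}
step 10 deliver 1→3: 3={lead,b=7,log=-}
step 11 deliver 0→1: —
step 12 deliver 0→3: —
step 13 deliver 0→1: —
step 14 deliver 1→2: —
step 15 deliver 3→0: —
step 16 deliver 1→0: —
step 17 propose(3,'q'): —
step 18 deliver 2→3: —
step 19 crash(0): 0={✗foll,b=7,log=-}
step 20 propose(1,'y'): —
step 21 deliver 1→2: —
step 22 deliver 3→2: 2={foll,b=7,log=-}
step 23 propose(2,'y'): —

3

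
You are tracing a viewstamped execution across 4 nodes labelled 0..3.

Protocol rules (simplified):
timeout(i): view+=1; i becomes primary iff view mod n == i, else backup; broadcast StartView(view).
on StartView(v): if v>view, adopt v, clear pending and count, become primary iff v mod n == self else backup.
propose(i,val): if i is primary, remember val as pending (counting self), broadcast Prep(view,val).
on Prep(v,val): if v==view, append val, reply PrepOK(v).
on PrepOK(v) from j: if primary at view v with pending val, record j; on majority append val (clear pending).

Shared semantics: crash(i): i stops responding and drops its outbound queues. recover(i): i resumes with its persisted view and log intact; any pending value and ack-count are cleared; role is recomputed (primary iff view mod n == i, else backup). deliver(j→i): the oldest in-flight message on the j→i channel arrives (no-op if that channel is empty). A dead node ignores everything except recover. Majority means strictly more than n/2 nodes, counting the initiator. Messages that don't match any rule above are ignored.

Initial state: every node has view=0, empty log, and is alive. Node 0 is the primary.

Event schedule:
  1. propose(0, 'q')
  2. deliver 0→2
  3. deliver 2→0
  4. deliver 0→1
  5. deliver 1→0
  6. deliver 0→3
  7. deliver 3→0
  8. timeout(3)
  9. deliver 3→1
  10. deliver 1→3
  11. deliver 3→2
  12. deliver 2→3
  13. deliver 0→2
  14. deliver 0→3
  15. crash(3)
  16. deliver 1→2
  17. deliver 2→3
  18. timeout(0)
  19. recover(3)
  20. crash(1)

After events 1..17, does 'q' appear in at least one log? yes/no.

yes

after 1 — propose(0,'q'): ·
after 2 — deliver 0→2: n2:back/v0/[q]
after 3 — deliver 2→0: ·
after 4 — deliver 0→1: n1:back/v0/[q]
after 5 — deliver 1→0: n0:prim/v0/[q]
after 6 — deliver 0→3: n3:back/v0/[q]
after 7 — deliver 3→0: ·
after 8 — timeout(3): n3:back/v1/[q]
after 9 — deliver 3→1: n1:prim/v1/[q]
after 10 — deliver 1→3: ·
after 11 — deliver 3→2: n2:back/v1/[q]
after 12 — deliver 2→3: ·
after 13 — deliver 0→2: ·
after 14 — deliver 0→3: ·
after 15 — crash(3): n3:✗back/v1/[q]
after 16 — deliver 1→2: ·
after 17 — deliver 2→3: ·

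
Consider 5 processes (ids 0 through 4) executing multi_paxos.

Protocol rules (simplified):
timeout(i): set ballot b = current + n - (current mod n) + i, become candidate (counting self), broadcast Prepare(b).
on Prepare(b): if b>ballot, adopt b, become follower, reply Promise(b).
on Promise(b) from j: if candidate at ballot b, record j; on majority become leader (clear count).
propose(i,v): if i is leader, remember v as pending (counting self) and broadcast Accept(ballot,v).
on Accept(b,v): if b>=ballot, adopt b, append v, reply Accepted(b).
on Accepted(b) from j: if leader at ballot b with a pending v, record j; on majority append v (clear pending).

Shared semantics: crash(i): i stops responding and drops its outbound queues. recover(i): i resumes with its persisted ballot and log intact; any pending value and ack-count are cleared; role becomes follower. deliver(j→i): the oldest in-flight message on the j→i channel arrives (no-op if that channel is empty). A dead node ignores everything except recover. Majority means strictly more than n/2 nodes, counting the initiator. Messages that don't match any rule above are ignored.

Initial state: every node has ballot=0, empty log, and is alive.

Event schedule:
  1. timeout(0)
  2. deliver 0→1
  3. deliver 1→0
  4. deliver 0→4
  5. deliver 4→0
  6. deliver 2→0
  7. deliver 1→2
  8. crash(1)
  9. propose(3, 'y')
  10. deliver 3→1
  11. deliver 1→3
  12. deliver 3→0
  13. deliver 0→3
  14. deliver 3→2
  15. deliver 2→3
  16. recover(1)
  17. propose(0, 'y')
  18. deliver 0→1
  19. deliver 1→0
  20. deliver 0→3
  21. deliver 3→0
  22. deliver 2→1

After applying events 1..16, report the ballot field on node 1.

[1] timeout(0) → N0(cand b5 [-])
[2] deliver 0→1 → N1(foll b5 [-])
[3] deliver 1→0 → ∅
[4] deliver 0→4 → N4(foll b5 [-])
[5] deliver 4→0 → N0(lead b5 [-])
[6] deliver 2→0 → ∅
[7] deliver 1→2 → ∅
[8] crash(1) → N1(✗foll b5 [-])
[9] propose(3,'y') → ∅
[10] deliver 3→1 → ∅
[11] deliver 1→3 → ∅
[12] deliver 3→0 → ∅
[13] deliver 0→3 → N3(foll b5 [-])
[14] deliver 3→2 → ∅
[15] deliver 2→3 → ∅
[16] recover(1) → N1(foll b5 [-])

5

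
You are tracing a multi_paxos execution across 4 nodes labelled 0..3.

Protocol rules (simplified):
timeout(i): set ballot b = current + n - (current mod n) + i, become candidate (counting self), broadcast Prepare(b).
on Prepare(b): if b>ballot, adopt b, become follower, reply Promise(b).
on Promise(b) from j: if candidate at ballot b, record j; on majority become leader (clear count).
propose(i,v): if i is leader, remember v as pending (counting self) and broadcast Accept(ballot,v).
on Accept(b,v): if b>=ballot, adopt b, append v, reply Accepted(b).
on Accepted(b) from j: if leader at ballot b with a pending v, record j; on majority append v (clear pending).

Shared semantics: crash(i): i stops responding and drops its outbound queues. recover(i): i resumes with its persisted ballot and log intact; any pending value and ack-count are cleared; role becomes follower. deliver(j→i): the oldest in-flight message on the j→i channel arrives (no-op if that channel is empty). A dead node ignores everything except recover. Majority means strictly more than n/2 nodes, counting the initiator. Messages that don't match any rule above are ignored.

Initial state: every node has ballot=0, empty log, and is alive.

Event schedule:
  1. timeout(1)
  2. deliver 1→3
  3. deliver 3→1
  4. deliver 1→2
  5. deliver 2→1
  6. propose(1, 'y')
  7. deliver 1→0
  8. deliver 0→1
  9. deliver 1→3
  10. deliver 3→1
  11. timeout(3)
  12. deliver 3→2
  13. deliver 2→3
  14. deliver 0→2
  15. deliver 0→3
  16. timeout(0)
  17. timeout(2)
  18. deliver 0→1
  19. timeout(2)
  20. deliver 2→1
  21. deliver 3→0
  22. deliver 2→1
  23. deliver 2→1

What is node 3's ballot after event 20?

11

1. timeout(1):  <1:cand b5 ->
2. deliver 1→3:  <3:foll b5 ->
3. deliver 3→1:  nop
4. deliver 1→2:  <2:foll b5 ->
5. deliver 2→1:  <1:lead b5 ->
6. propose(1,'y'):  nop
7. deliver 1→0:  <0:foll b5 ->
8. deliver 0→1:  nop
9. deliver 1→3:  <3:foll b5 y>
10. deliver 3→1:  nop
11. timeout(3):  <3:cand b11 y>
12. deliver 3→2:  <2:foll b11 ->
13. deliver 2→3:  nop
14. deliver 0→2:  nop
15. deliver 0→3:  nop
16. timeout(0):  <0:cand b8 ->
17. timeout(2):  <2:cand b14 ->
18. deliver 0→1:  <1:foll b8 ->
19. timeout(2):  <2:cand b18 ->
20. deliver 2→1:  <1:foll b14 ->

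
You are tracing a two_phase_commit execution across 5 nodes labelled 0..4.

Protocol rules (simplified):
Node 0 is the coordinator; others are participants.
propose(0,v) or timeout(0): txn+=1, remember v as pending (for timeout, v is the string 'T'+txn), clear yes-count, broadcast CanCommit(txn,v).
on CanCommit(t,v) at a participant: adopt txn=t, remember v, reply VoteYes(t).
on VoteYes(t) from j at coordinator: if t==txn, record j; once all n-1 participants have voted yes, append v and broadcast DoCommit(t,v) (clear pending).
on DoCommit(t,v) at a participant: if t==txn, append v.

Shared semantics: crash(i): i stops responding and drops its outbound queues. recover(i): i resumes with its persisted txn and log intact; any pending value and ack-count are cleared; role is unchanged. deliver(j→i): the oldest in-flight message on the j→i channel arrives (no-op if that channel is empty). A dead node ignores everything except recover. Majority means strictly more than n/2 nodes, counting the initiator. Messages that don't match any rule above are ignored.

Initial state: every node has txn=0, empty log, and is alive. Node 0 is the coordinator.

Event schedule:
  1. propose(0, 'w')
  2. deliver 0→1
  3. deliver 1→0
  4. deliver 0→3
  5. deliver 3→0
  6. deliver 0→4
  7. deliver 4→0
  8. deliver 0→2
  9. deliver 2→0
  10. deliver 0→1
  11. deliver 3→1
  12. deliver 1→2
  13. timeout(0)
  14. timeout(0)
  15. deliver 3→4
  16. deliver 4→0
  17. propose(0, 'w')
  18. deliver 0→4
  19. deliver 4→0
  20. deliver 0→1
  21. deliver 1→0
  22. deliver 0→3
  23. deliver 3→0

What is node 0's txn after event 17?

[1] propose(0,'w') → N0(coor t1 [-])
[2] deliver 0→1 → N1(part t1 [-])
[3] deliver 1→0 → ∅
[4] deliver 0→3 → N3(part t1 [-])
[5] deliver 3→0 → ∅
[6] deliver 0→4 → N4(part t1 [-])
[7] deliver 4→0 → ∅
[8] deliver 0→2 → N2(part t1 [-])
[9] deliver 2→0 → N0(coor t1 [w])
[10] deliver 0→1 → N1(part t1 [w])
[11] deliver 3→1 → ∅
[12] deliver 1→2 → ∅
[13] timeout(0) → N0(coor t2 [w])
[14] timeout(0) → N0(coor t3 [w])
[15] deliver 3→4 → ∅
[16] deliver 4→0 → ∅
[17] propose(0,'w') → N0(coor t4 [w])

4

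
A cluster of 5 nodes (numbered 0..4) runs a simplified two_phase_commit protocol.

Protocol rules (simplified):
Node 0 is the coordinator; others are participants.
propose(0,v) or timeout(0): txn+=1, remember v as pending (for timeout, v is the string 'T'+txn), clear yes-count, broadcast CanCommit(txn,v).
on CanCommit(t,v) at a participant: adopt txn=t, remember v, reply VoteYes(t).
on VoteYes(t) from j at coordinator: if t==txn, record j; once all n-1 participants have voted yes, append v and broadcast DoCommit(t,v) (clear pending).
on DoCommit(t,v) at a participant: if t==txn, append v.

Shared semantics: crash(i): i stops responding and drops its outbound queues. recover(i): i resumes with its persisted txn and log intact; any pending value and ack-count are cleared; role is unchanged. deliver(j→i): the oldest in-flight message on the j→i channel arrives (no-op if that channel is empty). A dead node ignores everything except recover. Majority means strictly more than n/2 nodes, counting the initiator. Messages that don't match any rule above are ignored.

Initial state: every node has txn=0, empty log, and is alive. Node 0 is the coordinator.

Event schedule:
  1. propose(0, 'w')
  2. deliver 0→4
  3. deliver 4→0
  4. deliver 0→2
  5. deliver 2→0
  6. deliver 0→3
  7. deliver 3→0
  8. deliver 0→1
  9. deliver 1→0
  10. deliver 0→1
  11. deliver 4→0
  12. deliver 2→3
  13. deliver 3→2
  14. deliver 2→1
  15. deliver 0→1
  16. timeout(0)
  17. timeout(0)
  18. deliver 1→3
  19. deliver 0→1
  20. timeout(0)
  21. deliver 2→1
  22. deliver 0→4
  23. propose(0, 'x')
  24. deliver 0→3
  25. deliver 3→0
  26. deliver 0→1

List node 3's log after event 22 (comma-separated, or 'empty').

step 1 propose(0,'w'): 0={coor,t=1,log=-}
step 2 deliver 0→4: 4={part,t=1,log=-}
step 3 deliver 4→0: —
step 4 deliver 0→2: 2={part,t=1,log=-}
step 5 deliver 2→0: —
step 6 deliver 0→3: 3={part,t=1,log=-}
step 7 deliver 3→0: —
step 8 deliver 0→1: 1={part,t=1,log=-}
step 9 deliver 1→0: 0={coor,t=1,log=w}
step 10 deliver 0→1: 1={part,t=1,log=w}
step 11 deliver 4→0: —
step 12 deliver 2→3: —
step 13 deliver 3→2: —
step 14 deliver 2→1: —
step 15 deliver 0→1: —
step 16 timeout(0): 0={coor,t=2,log=w}
step 17 timeout(0): 0={coor,t=3,log=w}
step 18 deliver 1→3: —
step 19 deliver 0→1: 1={part,t=2,log=w}
step 20 timeout(0): 0={coor,t=4,log=w}
step 21 deliver 2→1: —
step 22 deliver 0→4: 4={part,t=1,log=w}

empty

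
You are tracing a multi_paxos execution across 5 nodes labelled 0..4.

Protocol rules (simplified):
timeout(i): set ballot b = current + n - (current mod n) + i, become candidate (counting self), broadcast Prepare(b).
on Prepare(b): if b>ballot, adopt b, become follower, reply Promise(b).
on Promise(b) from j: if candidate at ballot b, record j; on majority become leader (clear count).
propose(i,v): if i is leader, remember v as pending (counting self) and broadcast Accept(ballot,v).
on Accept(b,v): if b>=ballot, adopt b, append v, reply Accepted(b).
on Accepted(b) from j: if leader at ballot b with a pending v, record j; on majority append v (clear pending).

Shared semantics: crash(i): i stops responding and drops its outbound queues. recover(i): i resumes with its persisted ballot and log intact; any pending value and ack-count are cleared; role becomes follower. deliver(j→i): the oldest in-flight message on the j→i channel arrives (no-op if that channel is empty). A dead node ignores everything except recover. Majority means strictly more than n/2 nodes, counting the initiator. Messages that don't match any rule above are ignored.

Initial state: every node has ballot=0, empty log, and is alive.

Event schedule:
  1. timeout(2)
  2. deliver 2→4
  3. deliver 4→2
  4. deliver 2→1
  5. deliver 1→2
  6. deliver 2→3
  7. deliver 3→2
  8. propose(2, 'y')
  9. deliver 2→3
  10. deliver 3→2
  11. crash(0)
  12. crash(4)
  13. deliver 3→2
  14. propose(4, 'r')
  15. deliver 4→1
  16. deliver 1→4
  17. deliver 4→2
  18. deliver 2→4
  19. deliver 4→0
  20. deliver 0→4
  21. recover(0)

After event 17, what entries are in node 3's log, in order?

e1 timeout(2): 2[cand,b=7,-]
e2 deliver 2→4: 4[foll,b=7,-]
e3 deliver 4→2: ·
e4 deliver 2→1: 1[foll,b=7,-]
e5 deliver 1→2: 2[lead,b=7,-]
e6 deliver 2→3: 3[foll,b=7,-]
e7 deliver 3→2: ·
e8 propose(2,'y'): ·
e9 deliver 2→3: 3[foll,b=7,y]
e10 deliver 3→2: ·
e11 crash(0): 0[✗foll,b=0,-]
e12 crash(4): 4[✗foll,b=7,-]
e13 deliver 3→2: ·
e14 propose(4,'r'): ·
e15 deliver 4→1: ·
e16 deliver 1→4: ·
e17 deliver 4→2: ·

y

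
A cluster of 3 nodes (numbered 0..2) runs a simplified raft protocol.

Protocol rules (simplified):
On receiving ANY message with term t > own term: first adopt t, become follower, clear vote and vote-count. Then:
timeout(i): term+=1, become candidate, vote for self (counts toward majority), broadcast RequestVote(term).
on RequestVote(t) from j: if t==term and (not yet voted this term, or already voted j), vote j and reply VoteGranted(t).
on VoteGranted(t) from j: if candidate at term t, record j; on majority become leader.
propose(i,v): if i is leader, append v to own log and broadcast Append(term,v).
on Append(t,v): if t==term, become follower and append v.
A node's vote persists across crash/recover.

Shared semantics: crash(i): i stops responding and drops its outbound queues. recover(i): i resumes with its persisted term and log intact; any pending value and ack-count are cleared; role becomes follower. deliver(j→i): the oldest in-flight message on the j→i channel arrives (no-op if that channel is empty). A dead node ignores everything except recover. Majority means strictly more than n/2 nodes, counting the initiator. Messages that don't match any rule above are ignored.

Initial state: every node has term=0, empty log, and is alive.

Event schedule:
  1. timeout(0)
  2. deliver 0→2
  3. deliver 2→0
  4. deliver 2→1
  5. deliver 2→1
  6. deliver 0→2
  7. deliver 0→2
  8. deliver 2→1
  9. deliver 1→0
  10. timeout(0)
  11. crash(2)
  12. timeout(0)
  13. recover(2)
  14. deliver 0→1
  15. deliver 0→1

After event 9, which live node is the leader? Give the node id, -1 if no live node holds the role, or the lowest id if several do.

after 1 — timeout(0): n0:cand/t1/[-]
after 2 — deliver 0→2: n2:foll/t1/[-]
after 3 — deliver 2→0: n0:lead/t1/[-]
after 4 — deliver 2→1: ·
after 5 — deliver 2→1: ·
after 6 — deliver 0→2: ·
after 7 — deliver 0→2: ·
after 8 — deliver 2→1: ·
after 9 — deliver 1→0: ·

0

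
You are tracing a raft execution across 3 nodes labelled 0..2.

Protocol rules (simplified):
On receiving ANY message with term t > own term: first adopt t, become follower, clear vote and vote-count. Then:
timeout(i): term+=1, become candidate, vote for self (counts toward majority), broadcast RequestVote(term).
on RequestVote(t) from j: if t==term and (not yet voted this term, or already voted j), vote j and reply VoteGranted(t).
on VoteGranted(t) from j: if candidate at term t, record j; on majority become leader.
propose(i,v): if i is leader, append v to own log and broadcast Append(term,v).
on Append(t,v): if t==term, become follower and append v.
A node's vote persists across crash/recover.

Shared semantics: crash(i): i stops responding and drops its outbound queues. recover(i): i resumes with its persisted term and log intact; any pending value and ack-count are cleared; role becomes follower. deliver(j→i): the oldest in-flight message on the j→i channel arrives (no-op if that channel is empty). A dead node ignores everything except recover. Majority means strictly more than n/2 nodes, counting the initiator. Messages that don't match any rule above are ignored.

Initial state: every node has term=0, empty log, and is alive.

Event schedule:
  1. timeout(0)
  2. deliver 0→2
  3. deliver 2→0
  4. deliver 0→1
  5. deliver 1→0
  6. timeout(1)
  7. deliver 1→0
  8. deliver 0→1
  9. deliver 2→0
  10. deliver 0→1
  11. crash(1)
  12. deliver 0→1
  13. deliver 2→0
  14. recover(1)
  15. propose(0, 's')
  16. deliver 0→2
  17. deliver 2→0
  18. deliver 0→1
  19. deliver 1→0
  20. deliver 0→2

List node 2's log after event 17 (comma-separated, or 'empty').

[1] timeout(0) → N0(cand t1 [-])
[2] deliver 0→2 → N2(foll t1 [-])
[3] deliver 2→0 → N0(lead t1 [-])
[4] deliver 0→1 → N1(foll t1 [-])
[5] deliver 1→0 → ∅
[6] timeout(1) → N1(cand t2 [-])
[7] deliver 1→0 → N0(foll t2 [-])
[8] deliver 0→1 → N1(lead t2 [-])
[9] deliver 2→0 → ∅
[10] deliver 0→1 → ∅
[11] crash(1) → N1(✗lead t2 [-])
[12] deliver 0→1 → ∅
[13] deliver 2→0 → ∅
[14] recover(1) → N1(foll t2 [-])
[15] propose(0,'s') → ∅
[16] deliver 0→2 → ∅
[17] deliver 2→0 → ∅

empty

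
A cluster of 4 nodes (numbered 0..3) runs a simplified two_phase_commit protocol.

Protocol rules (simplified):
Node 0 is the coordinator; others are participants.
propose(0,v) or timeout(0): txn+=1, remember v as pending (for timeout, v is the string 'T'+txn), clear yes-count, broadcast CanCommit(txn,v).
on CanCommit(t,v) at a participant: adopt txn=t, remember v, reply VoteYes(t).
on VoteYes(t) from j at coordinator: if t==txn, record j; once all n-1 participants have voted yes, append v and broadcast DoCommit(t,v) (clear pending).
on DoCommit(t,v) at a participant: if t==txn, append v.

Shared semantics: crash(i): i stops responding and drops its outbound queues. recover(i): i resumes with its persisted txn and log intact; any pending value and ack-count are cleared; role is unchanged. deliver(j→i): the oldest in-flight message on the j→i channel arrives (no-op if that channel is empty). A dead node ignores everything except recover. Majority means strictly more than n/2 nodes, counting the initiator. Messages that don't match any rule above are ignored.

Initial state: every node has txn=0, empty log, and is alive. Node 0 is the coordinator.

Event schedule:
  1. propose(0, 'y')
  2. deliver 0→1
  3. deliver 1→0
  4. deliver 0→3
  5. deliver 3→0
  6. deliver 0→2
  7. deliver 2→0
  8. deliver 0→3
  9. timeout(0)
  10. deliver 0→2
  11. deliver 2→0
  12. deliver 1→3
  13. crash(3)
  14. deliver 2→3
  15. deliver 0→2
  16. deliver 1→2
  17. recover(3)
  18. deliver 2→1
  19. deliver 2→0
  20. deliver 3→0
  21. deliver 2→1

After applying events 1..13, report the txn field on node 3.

1

[1] propose(0,'y') → N0(coor t1 [-])
[2] deliver 0→1 → N1(part t1 [-])
[3] deliver 1→0 → ∅
[4] deliver 0→3 → N3(part t1 [-])
[5] deliver 3→0 → ∅
[6] deliver 0→2 → N2(part t1 [-])
[7] deliver 2→0 → N0(coor t1 [y])
[8] deliver 0→3 → N3(part t1 [y])
[9] timeout(0) → N0(coor t2 [y])
[10] deliver 0→2 → N2(part t1 [y])
[11] deliver 2→0 → ∅
[12] deliver 1→3 → ∅
[13] crash(3) → N3(✗part t1 [y])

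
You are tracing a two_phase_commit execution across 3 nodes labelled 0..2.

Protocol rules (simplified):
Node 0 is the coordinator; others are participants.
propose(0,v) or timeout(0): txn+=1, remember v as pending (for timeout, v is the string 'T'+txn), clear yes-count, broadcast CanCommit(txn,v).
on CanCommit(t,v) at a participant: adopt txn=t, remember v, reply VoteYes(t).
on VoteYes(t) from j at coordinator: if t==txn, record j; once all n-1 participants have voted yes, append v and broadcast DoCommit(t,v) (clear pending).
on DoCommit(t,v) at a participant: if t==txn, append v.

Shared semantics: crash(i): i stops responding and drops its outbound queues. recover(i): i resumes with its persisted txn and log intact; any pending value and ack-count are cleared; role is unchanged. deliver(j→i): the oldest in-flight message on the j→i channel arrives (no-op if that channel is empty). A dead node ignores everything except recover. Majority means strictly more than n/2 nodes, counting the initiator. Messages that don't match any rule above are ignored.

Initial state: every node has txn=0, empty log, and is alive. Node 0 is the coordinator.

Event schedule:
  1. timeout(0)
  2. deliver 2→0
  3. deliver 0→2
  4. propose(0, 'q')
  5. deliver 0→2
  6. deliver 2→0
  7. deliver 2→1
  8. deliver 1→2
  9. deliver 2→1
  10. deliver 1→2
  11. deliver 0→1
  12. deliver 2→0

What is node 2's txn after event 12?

step 1 timeout(0): 0={coor,t=1,log=-}
step 2 deliver 2→0: —
step 3 deliver 0→2: 2={part,t=1,log=-}
step 4 propose(0,'q'): 0={coor,t=2,log=-}
step 5 deliver 0→2: 2={part,t=2,log=-}
step 6 deliver 2→0: —
step 7 deliver 2→1: —
step 8 deliver 1→2: —
step 9 deliver 2→1: —
step 10 deliver 1→2: —
step 11 deliver 0→1: 1={part,t=1,log=-}
step 12 deliver 2→0: —

2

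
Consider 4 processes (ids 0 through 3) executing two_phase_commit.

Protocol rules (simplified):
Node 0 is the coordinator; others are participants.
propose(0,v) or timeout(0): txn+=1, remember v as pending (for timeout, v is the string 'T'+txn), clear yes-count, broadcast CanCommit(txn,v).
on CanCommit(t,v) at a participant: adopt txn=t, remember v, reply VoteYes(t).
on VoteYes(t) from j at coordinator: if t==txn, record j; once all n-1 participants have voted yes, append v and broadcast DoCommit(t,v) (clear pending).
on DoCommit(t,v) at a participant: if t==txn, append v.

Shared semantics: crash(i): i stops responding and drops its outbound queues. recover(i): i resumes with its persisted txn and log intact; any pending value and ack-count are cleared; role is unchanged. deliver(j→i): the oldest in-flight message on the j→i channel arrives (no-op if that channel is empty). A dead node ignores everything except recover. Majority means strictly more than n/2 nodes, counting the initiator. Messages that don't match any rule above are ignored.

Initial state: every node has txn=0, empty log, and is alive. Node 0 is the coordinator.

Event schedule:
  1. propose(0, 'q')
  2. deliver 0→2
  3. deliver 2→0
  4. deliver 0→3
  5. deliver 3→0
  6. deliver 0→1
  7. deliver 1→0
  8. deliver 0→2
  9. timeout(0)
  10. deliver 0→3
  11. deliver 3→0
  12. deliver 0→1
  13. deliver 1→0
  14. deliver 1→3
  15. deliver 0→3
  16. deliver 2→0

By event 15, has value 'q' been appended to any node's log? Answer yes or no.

yes

after 1 — propose(0,'q'): n0:coor/t1/[-]
after 2 — deliver 0→2: n2:part/t1/[-]
after 3 — deliver 2→0: ·
after 4 — deliver 0→3: n3:part/t1/[-]
after 5 — deliver 3→0: ·
after 6 — deliver 0→1: n1:part/t1/[-]
after 7 — deliver 1→0: n0:coor/t1/[q]
after 8 — deliver 0→2: n2:part/t1/[q]
after 9 — timeout(0): n0:coor/t2/[q]
after 10 — deliver 0→3: n3:part/t1/[q]
after 11 — deliver 3→0: ·
after 12 — deliver 0→1: n1:part/t1/[q]
after 13 — deliver 1→0: ·
after 14 — deliver 1→3: ·
after 15 — deliver 0→3: n3:part/t2/[q]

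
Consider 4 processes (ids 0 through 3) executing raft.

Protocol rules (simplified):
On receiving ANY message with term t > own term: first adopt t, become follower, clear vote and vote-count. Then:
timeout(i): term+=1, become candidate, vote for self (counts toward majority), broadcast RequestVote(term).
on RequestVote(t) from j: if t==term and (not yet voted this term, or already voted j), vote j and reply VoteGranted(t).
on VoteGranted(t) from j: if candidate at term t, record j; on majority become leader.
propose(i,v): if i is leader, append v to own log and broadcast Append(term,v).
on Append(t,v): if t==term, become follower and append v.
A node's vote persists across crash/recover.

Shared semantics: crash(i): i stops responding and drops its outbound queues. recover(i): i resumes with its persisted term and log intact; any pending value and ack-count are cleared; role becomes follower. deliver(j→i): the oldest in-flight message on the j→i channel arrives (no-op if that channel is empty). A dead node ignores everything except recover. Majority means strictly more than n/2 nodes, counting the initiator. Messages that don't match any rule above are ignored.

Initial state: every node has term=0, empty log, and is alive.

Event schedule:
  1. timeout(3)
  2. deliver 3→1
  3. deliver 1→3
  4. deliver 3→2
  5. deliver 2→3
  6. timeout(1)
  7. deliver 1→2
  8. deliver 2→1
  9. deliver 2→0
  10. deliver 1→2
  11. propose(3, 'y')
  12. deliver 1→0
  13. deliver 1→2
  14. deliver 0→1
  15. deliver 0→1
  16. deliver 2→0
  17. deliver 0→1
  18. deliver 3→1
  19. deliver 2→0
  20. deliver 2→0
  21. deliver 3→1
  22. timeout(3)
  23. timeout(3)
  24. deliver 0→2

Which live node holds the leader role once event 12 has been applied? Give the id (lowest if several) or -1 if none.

[1] timeout(3) → N3(cand t1 [-])
[2] deliver 3→1 → N1(foll t1 [-])
[3] deliver 1→3 → ∅
[4] deliver 3→2 → N2(foll t1 [-])
[5] deliver 2→3 → N3(lead t1 [-])
[6] timeout(1) → N1(cand t2 [-])
[7] deliver 1→2 → N2(foll t2 [-])
[8] deliver 2→1 → ∅
[9] deliver 2→0 → ∅
[10] deliver 1→2 → ∅
[11] propose(3,'y') → N3(lead t1 [y])
[12] deliver 1→0 → N0(foll t2 [-])

3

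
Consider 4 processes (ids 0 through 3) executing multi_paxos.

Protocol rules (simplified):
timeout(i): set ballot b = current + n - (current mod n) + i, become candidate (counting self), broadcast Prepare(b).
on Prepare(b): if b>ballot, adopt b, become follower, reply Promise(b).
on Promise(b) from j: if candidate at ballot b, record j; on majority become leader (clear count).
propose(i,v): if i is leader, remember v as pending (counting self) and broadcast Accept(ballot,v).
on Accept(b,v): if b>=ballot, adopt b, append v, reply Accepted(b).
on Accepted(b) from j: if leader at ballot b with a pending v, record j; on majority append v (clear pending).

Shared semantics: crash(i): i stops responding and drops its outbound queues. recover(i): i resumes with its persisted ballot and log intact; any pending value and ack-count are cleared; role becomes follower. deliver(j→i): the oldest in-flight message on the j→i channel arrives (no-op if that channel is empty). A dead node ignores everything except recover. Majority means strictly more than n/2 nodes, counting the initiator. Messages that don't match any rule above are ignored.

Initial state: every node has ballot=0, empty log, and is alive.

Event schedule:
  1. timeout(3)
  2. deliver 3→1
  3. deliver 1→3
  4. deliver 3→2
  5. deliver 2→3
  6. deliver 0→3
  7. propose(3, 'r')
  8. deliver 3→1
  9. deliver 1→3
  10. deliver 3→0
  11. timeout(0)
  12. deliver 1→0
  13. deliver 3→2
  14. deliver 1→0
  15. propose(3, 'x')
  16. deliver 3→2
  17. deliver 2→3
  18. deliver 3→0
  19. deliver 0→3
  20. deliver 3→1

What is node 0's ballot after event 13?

1. timeout(3):  <3:cand b7 ->
2. deliver 3→1:  <1:foll b7 ->
3. deliver 1→3:  nop
4. deliver 3→2:  <2:foll b7 ->
5. deliver 2→3:  <3:lead b7 ->
6. deliver 0→3:  nop
7. propose(3,'r'):  nop
8. deliver 3→1:  <1:foll b7 r>
9. deliver 1→3:  nop
10. deliver 3→0:  <0:foll b7 ->
11. timeout(0):  <0:cand b8 ->
12. deliver 1→0:  nop
13. deliver 3→2:  <2:foll b7 r>

8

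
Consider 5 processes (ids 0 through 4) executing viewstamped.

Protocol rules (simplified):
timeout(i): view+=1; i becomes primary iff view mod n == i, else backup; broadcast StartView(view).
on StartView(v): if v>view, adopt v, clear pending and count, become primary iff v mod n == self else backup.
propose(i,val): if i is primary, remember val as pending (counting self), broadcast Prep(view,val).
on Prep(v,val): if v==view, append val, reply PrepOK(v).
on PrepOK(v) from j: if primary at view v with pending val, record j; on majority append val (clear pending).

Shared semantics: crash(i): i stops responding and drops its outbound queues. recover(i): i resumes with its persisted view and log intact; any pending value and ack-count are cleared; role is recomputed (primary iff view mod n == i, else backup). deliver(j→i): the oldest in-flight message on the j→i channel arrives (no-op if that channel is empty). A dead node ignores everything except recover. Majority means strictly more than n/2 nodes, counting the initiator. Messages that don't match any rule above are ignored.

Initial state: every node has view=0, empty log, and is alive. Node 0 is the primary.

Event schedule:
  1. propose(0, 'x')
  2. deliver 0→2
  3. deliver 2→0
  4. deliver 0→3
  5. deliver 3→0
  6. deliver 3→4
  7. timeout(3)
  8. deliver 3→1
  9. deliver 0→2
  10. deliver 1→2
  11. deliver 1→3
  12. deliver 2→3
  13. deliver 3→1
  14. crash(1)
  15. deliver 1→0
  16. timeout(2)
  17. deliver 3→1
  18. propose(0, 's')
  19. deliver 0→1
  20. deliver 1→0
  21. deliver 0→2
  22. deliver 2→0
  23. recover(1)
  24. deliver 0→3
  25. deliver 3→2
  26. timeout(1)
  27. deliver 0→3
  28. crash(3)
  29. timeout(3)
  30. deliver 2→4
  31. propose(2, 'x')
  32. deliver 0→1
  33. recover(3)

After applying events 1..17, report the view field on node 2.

1

step 1 propose(0,'x'): —
step 2 deliver 0→2: 2={back,v=0,log=x}
step 3 deliver 2→0: —
step 4 deliver 0→3: 3={back,v=0,log=x}
step 5 deliver 3→0: 0={prim,v=0,log=x}
step 6 deliver 3→4: —
step 7 timeout(3): 3={back,v=1,log=x}
step 8 deliver 3→1: 1={prim,v=1,log=-}
step 9 deliver 0→2: —
step 10 deliver 1→2: —
step 11 deliver 1→3: —
step 12 deliver 2→3: —
step 13 deliver 3→1: —
step 14 crash(1): 1={✗prim,v=1,log=-}
step 15 deliver 1→0: —
step 16 timeout(2): 2={back,v=1,log=x}
step 17 deliver 3→1: —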